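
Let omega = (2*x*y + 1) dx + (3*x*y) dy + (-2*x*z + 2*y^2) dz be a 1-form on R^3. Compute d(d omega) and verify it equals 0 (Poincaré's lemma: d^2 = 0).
d(d omega) = 0

Step 1: d omega = sum_{i<j} (∂f_j/∂x_i - ∂f_i/∂x_j) dx_i ∧ dx_j:
  coeff of dx ∧ dy: -2*x + 3*y
  coeff of dx ∧ dz: -2*z
  coeff of dy ∧ dz: 4*y
Step 2: Apply d again to each 2-form coefficient. The only possible 3-form in R^3 is dx ∧ dy ∧ dz, with coefficient
  ∂(coeff of dy∧dz)/∂x - ∂(coeff of dx∧dz)/∂y + ∂(coeff of dx∧dy)/∂z
  = ∂/∂x (4*y) - ∂/∂y (-2*z) + ∂/∂z (-2*x + 3*y).
Each of these terms simplifies to sums of mixed partials that cancel in pairs. The result is 0 (by equality of mixed partials for smooth functions — Schwarz / Clairaut).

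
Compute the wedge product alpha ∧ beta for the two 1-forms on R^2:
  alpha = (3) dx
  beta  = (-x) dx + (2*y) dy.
alpha ∧ beta = (6*y) dx ∧ dy

Distribute the wedge, using dx_i ∧ dx_j = -dx_j ∧ dx_i and dx_i ∧ dx_i = 0. For each pair (i, j) with i < j, the coefficient of dx_i ∧ dx_j in alpha ∧ beta is (alpha_i * beta_j - alpha_j * beta_i). Collecting: alpha ∧ beta = (6*y) dx ∧ dy.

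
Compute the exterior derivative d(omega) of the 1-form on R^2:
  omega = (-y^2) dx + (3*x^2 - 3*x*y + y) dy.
d(omega) = (6*x - y) dx ∧ dy

For a 1-form omega = sum_i f_i dx_i, the exterior derivative is
  d(omega) = sum_{i < j} (∂f_j/∂x_i - ∂f_i/∂x_j) dx_i ∧ dx_j.
  coefficient of dx ∧ dy: ∂f_2/∂x - ∂f_1/∂y = ∂(3*x^2 - 3*x*y + y)/∂x - ∂(-y^2)/∂y = 6*x - y
Assembling: d(omega) = (6*x - y) dx ∧ dy.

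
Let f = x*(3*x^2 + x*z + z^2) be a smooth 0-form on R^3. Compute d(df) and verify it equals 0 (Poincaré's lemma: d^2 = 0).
d(df) = 0

Step 1: df = sum_i (∂f/∂x_i) dx_i = (9*x^2 + 2*x*z + z^2) dx + (0) dy + (x*(x + 2*z)) dz.
Step 2: Apply d again. Using the 1-form formula, the coefficient of dx ∧ dy in d(df) is ∂^2 f/∂x ∂y - ∂^2 f/∂y ∂x = (0) - (0) = 0 (equality of mixed partials for smooth f).
Similarly for dx ∧ dz and dy ∧ dz — all coefficients vanish. So d(df) = 0.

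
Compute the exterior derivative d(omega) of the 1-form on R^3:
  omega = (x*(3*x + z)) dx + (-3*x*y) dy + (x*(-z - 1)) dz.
d(omega) = (-3*y) dx ∧ dy + (-x - z - 1) dx ∧ dz

For a 1-form omega = sum_i f_i dx_i, the exterior derivative is
  d(omega) = sum_{i < j} (∂f_j/∂x_i - ∂f_i/∂x_j) dx_i ∧ dx_j.
  coefficient of dx ∧ dy: ∂f_2/∂x - ∂f_1/∂y = ∂(-3*x*y)/∂x - ∂(x*(3*x + z))/∂y = -3*y
  coefficient of dx ∧ dz: ∂f_3/∂x - ∂f_1/∂z = ∂(x*(-z - 1))/∂x - ∂(x*(3*x + z))/∂z = -x - z - 1
Assembling: d(omega) = (-3*y) dx ∧ dy + (-x - z - 1) dx ∧ dz.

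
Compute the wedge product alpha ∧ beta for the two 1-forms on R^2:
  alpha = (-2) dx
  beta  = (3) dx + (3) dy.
alpha ∧ beta = (-6) dx ∧ dy

Distribute the wedge, using dx_i ∧ dx_j = -dx_j ∧ dx_i and dx_i ∧ dx_i = 0. For each pair (i, j) with i < j, the coefficient of dx_i ∧ dx_j in alpha ∧ beta is (alpha_i * beta_j - alpha_j * beta_i). Collecting: alpha ∧ beta = (-6) dx ∧ dy.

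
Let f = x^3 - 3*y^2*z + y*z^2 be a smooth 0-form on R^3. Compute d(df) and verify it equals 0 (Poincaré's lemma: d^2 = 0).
d(df) = 0

Step 1: df = sum_i (∂f/∂x_i) dx_i = (3*x^2) dx + (z*(-6*y + z)) dy + (y*(-3*y + 2*z)) dz.
Step 2: Apply d again. Using the 1-form formula, the coefficient of dx ∧ dy in d(df) is ∂^2 f/∂x ∂y - ∂^2 f/∂y ∂x = (0) - (0) = 0 (equality of mixed partials for smooth f).
Similarly for dx ∧ dz and dy ∧ dz — all coefficients vanish. So d(df) = 0.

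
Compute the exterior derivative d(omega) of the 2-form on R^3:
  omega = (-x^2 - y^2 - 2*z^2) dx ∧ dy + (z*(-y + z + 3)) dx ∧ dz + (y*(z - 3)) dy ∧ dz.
d(omega) = (-3*z) dx ∧ dy ∧ dz

For a 2-form omega = sum_{i<j} g_{ij} dx_i ∧ dx_j, the exterior derivative is
  d(omega) = sum_{i<j} d(g_{ij}) ∧ dx_i ∧ dx_j = sum_{i<j, k} (∂g_{ij}/∂x_k) dx_k ∧ dx_i ∧ dx_j.
Expand each term, using dx_k ∧ dx_i ∧ dx_j = sgn(permutation) dx_{(a)} ∧ dx_{(b)} ∧ dx_{(c)} with (a < b < c) sorted:
  d(-x^2 - y^2 - 2*z^2) includes (∂/∂z)(-x^2 - y^2 - 2*z^2) dz = (-4*z) dz, which multiplied by dx ∧ dy gives (-4*z) dx ∧ dy ∧ dz
  d(z*(-y + z + 3)) includes (∂/∂y)(z*(-y + z + 3)) dy = (-z) dy, which multiplied by dx ∧ dz gives (z) dx ∧ dy ∧ dz
Collecting like 3-forms: d(omega) = (-3*z) dx ∧ dy ∧ dz.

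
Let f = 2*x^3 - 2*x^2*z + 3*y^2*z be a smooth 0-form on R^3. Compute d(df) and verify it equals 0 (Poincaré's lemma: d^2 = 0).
d(df) = 0

Step 1: df = sum_i (∂f/∂x_i) dx_i = (2*x*(3*x - 2*z)) dx + (6*y*z) dy + (-2*x^2 + 3*y^2) dz.
Step 2: Apply d again. Using the 1-form formula, the coefficient of dx ∧ dy in d(df) is ∂^2 f/∂x ∂y - ∂^2 f/∂y ∂x = (0) - (0) = 0 (equality of mixed partials for smooth f).
Similarly for dx ∧ dz and dy ∧ dz — all coefficients vanish. So d(df) = 0.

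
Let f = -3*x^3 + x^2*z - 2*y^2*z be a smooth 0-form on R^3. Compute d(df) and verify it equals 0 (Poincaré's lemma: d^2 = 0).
d(df) = 0

Step 1: df = sum_i (∂f/∂x_i) dx_i = (x*(-9*x + 2*z)) dx + (-4*y*z) dy + (x^2 - 2*y^2) dz.
Step 2: Apply d again. Using the 1-form formula, the coefficient of dx ∧ dy in d(df) is ∂^2 f/∂x ∂y - ∂^2 f/∂y ∂x = (0) - (0) = 0 (equality of mixed partials for smooth f).
Similarly for dx ∧ dz and dy ∧ dz — all coefficients vanish. So d(df) = 0.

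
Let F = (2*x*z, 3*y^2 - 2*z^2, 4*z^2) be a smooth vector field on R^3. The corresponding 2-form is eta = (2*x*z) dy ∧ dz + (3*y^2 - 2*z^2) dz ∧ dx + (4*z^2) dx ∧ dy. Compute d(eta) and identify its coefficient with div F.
d(eta) = (6*y + 10*z) dx ∧ dy ∧ dz; div F = 6*y + 10*z

For a 2-form in R^3 of the form above, applying d gives a 3-form with coefficient ∂P/∂x + ∂Q/∂y + ∂R/∂z:
  ∂P/∂x = 2*z
  ∂Q/∂y = 6*y
  ∂R/∂z = 8*z
Sum = 6*y + 10*z, which is exactly div F.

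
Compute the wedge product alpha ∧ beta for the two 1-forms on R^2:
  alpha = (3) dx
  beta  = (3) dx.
alpha ∧ beta = 0

Distribute the wedge, using dx_i ∧ dx_j = -dx_j ∧ dx_i and dx_i ∧ dx_i = 0. For each pair (i, j) with i < j, the coefficient of dx_i ∧ dx_j in alpha ∧ beta is (alpha_i * beta_j - alpha_j * beta_i). Collecting: alpha ∧ beta = 0.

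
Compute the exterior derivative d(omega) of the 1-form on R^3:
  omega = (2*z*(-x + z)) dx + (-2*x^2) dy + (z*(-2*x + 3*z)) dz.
d(omega) = (-4*x) dx ∧ dy + (2*x - 6*z) dx ∧ dz

For a 1-form omega = sum_i f_i dx_i, the exterior derivative is
  d(omega) = sum_{i < j} (∂f_j/∂x_i - ∂f_i/∂x_j) dx_i ∧ dx_j.
  coefficient of dx ∧ dy: ∂f_2/∂x - ∂f_1/∂y = ∂(-2*x^2)/∂x - ∂(2*z*(-x + z))/∂y = -4*x
  coefficient of dx ∧ dz: ∂f_3/∂x - ∂f_1/∂z = ∂(z*(-2*x + 3*z))/∂x - ∂(2*z*(-x + z))/∂z = 2*x - 6*z
Assembling: d(omega) = (-4*x) dx ∧ dy + (2*x - 6*z) dx ∧ dz.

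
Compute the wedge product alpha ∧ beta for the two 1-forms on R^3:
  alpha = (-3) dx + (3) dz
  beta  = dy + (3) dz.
alpha ∧ beta = (-3) dx ∧ dy + (-9) dx ∧ dz + (-3) dy ∧ dz

Distribute the wedge, using dx_i ∧ dx_j = -dx_j ∧ dx_i and dx_i ∧ dx_i = 0. For each pair (i, j) with i < j, the coefficient of dx_i ∧ dx_j in alpha ∧ beta is (alpha_i * beta_j - alpha_j * beta_i). Collecting: alpha ∧ beta = (-3) dx ∧ dy + (-9) dx ∧ dz + (-3) dy ∧ dz.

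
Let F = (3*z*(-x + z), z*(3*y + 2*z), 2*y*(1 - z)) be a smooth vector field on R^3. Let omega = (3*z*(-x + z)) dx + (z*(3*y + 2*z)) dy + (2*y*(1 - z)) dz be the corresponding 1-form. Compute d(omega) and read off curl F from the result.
d(omega) = (-3*y - 6*z + 2) dy ∧ dz + (-3*x + 6*z) dz ∧ dx + (0) dx ∧ dy; curl F = (-3*y - 6*z + 2, -3*x + 6*z, 0)

d omega = sum_{i<j} (∂f_j/∂x_i - ∂f_i/∂x_j) dx_i ∧ dx_j. Under the identification (dy ∧ dz, dz ∧ dx, dx ∧ dy) ↔ (e_x, e_y, e_z), the coefficients are exactly the components of curl F. Compute:
  ∂R/∂y - ∂Q/∂z = (2 - 2*z) - (3*y + 4*z) = -3*y - 6*z + 2
  ∂P/∂z - ∂R/∂x = (-3*x + 6*z) - (0) = -3*x + 6*z
  ∂Q/∂x - ∂P/∂y = (0) - (0) = 0.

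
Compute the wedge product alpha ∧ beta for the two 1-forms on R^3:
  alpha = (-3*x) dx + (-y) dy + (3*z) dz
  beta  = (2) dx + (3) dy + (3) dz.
alpha ∧ beta = (-9*x + 2*y) dx ∧ dy + (-9*x - 6*z) dx ∧ dz + (-3*y - 9*z) dy ∧ dz

Distribute the wedge, using dx_i ∧ dx_j = -dx_j ∧ dx_i and dx_i ∧ dx_i = 0. For each pair (i, j) with i < j, the coefficient of dx_i ∧ dx_j in alpha ∧ beta is (alpha_i * beta_j - alpha_j * beta_i). Collecting: alpha ∧ beta = (-9*x + 2*y) dx ∧ dy + (-9*x - 6*z) dx ∧ dz + (-3*y - 9*z) dy ∧ dz.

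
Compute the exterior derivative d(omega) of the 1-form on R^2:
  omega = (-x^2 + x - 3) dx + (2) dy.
d(omega) = 0

For a 1-form omega = sum_i f_i dx_i, the exterior derivative is
  d(omega) = sum_{i < j} (∂f_j/∂x_i - ∂f_i/∂x_j) dx_i ∧ dx_j.

Assembling: d(omega) = 0.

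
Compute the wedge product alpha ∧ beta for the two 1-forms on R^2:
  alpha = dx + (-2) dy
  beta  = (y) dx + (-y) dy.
alpha ∧ beta = (y) dx ∧ dy

Distribute the wedge, using dx_i ∧ dx_j = -dx_j ∧ dx_i and dx_i ∧ dx_i = 0. For each pair (i, j) with i < j, the coefficient of dx_i ∧ dx_j in alpha ∧ beta is (alpha_i * beta_j - alpha_j * beta_i). Collecting: alpha ∧ beta = (y) dx ∧ dy.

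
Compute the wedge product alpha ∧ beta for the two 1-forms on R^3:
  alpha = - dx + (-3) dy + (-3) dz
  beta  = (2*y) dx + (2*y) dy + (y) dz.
alpha ∧ beta = (4*y) dx ∧ dy + (5*y) dx ∧ dz + (3*y) dy ∧ dz

Distribute the wedge, using dx_i ∧ dx_j = -dx_j ∧ dx_i and dx_i ∧ dx_i = 0. For each pair (i, j) with i < j, the coefficient of dx_i ∧ dx_j in alpha ∧ beta is (alpha_i * beta_j - alpha_j * beta_i). Collecting: alpha ∧ beta = (4*y) dx ∧ dy + (5*y) dx ∧ dz + (3*y) dy ∧ dz.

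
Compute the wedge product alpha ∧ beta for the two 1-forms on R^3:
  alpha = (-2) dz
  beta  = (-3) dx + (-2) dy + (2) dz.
alpha ∧ beta = (-6) dx ∧ dz + (-4) dy ∧ dz

Distribute the wedge, using dx_i ∧ dx_j = -dx_j ∧ dx_i and dx_i ∧ dx_i = 0. For each pair (i, j) with i < j, the coefficient of dx_i ∧ dx_j in alpha ∧ beta is (alpha_i * beta_j - alpha_j * beta_i). Collecting: alpha ∧ beta = (-6) dx ∧ dz + (-4) dy ∧ dz.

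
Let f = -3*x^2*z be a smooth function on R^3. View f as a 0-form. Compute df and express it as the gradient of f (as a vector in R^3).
df = (-6*x*z) dx + (0) dy + (-3*x^2) dz; grad f = (-6*x*z, 0, -3*x^2)

For a 0-form f, d f = (∂f/∂x) dx + (∂f/∂y) dy + (∂f/∂z) dz. The components of the vector representation are exactly the entries of grad f in Cartesian coordinates:
  ∂f/∂x = -6*x*z
  ∂f/∂y = 0
  ∂f/∂z = -3*x^2.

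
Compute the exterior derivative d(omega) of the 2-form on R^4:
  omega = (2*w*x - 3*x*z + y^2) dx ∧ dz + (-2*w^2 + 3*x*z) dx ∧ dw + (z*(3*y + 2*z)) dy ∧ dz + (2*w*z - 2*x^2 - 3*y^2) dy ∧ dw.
d(omega) = (-2*y) dx ∧ dy ∧ dz + (-x) dx ∧ dz ∧ dw + (-4*x) dx ∧ dy ∧ dw + (-2*w) dy ∧ dz ∧ dw

For a 2-form omega = sum_{i<j} g_{ij} dx_i ∧ dx_j, the exterior derivative is
  d(omega) = sum_{i<j} d(g_{ij}) ∧ dx_i ∧ dx_j = sum_{i<j, k} (∂g_{ij}/∂x_k) dx_k ∧ dx_i ∧ dx_j.
Expand each term, using dx_k ∧ dx_i ∧ dx_j = sgn(permutation) dx_{(a)} ∧ dx_{(b)} ∧ dx_{(c)} with (a < b < c) sorted:
  d(2*w*x - 3*x*z + y^2) includes (∂/∂y)(2*w*x - 3*x*z + y^2) dy = (2*y) dy, which multiplied by dx ∧ dz gives (-2*y) dx ∧ dy ∧ dz
  d(2*w*x - 3*x*z + y^2) includes (∂/∂w)(2*w*x - 3*x*z + y^2) dw = (2*x) dw, which multiplied by dx ∧ dz gives (2*x) dx ∧ dz ∧ dw
  d(-2*w^2 + 3*x*z) includes (∂/∂z)(-2*w^2 + 3*x*z) dz = (3*x) dz, which multiplied by dx ∧ dw gives (-3*x) dx ∧ dz ∧ dw
  d(2*w*z - 2*x^2 - 3*y^2) includes (∂/∂x)(2*w*z - 2*x^2 - 3*y^2) dx = (-4*x) dx, which multiplied by dy ∧ dw gives (-4*x) dx ∧ dy ∧ dw
  d(2*w*z - 2*x^2 - 3*y^2) includes (∂/∂z)(2*w*z - 2*x^2 - 3*y^2) dz = (2*w) dz, which multiplied by dy ∧ dw gives (-2*w) dy ∧ dz ∧ dw
Collecting like 3-forms: d(omega) = (-2*y) dx ∧ dy ∧ dz + (-x) dx ∧ dz ∧ dw + (-4*x) dx ∧ dy ∧ dw + (-2*w) dy ∧ dz ∧ dw.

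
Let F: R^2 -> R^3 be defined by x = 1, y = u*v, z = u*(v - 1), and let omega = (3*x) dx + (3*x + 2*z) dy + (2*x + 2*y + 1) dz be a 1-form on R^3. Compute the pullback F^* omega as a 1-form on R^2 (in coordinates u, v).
F^* omega = (4*u*v^2 - 4*u*v + 6*v - 3) du + (2*u*(2*u*v - u + 3)) dv

Using F^*(f dg) = (f ∘ F) d(g ∘ F), substitute each coordinate x_i by F_i(u, v) in f_i, and replace dx_i by d F_i = (∂F_i/∂u) du + (∂F_i/∂v) dv.
  For the x component: f_1(F) = 3; d F_1 = (0) du + (0) dv
  For the y component: f_2(F) = 2*u*v - 2*u + 3; d F_2 = (v) du + (u) dv
  For the z component: f_3(F) = 2*u*v + 3; d F_3 = (v - 1) du + (u) dv
Combining and collecting du, dv coefficients:
  coeff of du: 4*u*v^2 - 4*u*v + 6*v - 3
  coeff of dv: 2*u*(2*u*v - u + 3)
F^* omega = (4*u*v^2 - 4*u*v + 6*v - 3) du + (2*u*(2*u*v - u + 3)) dv.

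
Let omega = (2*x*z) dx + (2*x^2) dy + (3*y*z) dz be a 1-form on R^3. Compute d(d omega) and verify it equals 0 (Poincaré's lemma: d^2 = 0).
d(d omega) = 0

Step 1: d omega = sum_{i<j} (∂f_j/∂x_i - ∂f_i/∂x_j) dx_i ∧ dx_j:
  coeff of dx ∧ dy: 4*x
  coeff of dx ∧ dz: -2*x
  coeff of dy ∧ dz: 3*z
Step 2: Apply d again to each 2-form coefficient. The only possible 3-form in R^3 is dx ∧ dy ∧ dz, with coefficient
  ∂(coeff of dy∧dz)/∂x - ∂(coeff of dx∧dz)/∂y + ∂(coeff of dx∧dy)/∂z
  = ∂/∂x (3*z) - ∂/∂y (-2*x) + ∂/∂z (4*x).
Each of these terms simplifies to sums of mixed partials that cancel in pairs. The result is 0 (by equality of mixed partials for smooth functions — Schwarz / Clairaut).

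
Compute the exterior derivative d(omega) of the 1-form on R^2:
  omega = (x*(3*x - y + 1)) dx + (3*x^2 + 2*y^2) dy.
d(omega) = (7*x) dx ∧ dy

For a 1-form omega = sum_i f_i dx_i, the exterior derivative is
  d(omega) = sum_{i < j} (∂f_j/∂x_i - ∂f_i/∂x_j) dx_i ∧ dx_j.
  coefficient of dx ∧ dy: ∂f_2/∂x - ∂f_1/∂y = ∂(3*x^2 + 2*y^2)/∂x - ∂(x*(3*x - y + 1))/∂y = 7*x
Assembling: d(omega) = (7*x) dx ∧ dy.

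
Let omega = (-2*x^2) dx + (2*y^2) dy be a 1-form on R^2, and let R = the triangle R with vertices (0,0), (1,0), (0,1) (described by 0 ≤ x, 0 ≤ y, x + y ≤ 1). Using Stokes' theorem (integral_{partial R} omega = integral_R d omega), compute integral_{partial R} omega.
integral_(partial R) omega = 0

Stokes: integral_partial_R omega = integral_R d omega with d omega = (∂Q/∂x - ∂P/∂y) dx ∧ dy.
  ∂Q/∂x = 0
  ∂P/∂y = 0
  integrand = ∂Q/∂x - ∂P/∂y = 0.
Integrating over R: integral_0^1 integral_0^{1-x} (0) dy dx = 0.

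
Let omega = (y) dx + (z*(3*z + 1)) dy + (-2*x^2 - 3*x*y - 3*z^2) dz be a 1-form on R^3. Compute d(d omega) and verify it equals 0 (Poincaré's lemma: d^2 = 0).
d(d omega) = 0

Step 1: d omega = sum_{i<j} (∂f_j/∂x_i - ∂f_i/∂x_j) dx_i ∧ dx_j:
  coeff of dx ∧ dy: -1
  coeff of dx ∧ dz: -4*x - 3*y
  coeff of dy ∧ dz: -3*x - 6*z - 1
Step 2: Apply d again to each 2-form coefficient. The only possible 3-form in R^3 is dx ∧ dy ∧ dz, with coefficient
  ∂(coeff of dy∧dz)/∂x - ∂(coeff of dx∧dz)/∂y + ∂(coeff of dx∧dy)/∂z
  = ∂/∂x (-3*x - 6*z - 1) - ∂/∂y (-4*x - 3*y) + ∂/∂z (-1).
Each of these terms simplifies to sums of mixed partials that cancel in pairs. The result is 0 (by equality of mixed partials for smooth functions — Schwarz / Clairaut).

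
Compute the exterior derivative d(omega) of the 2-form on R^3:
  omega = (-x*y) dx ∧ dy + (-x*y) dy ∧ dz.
d(omega) = (-y) dx ∧ dy ∧ dz

For a 2-form omega = sum_{i<j} g_{ij} dx_i ∧ dx_j, the exterior derivative is
  d(omega) = sum_{i<j} d(g_{ij}) ∧ dx_i ∧ dx_j = sum_{i<j, k} (∂g_{ij}/∂x_k) dx_k ∧ dx_i ∧ dx_j.
Expand each term, using dx_k ∧ dx_i ∧ dx_j = sgn(permutation) dx_{(a)} ∧ dx_{(b)} ∧ dx_{(c)} with (a < b < c) sorted:
  d(-x*y) includes (∂/∂x)(-x*y) dx = (-y) dx, which multiplied by dy ∧ dz gives (-y) dx ∧ dy ∧ dz
Collecting like 3-forms: d(omega) = (-y) dx ∧ dy ∧ dz.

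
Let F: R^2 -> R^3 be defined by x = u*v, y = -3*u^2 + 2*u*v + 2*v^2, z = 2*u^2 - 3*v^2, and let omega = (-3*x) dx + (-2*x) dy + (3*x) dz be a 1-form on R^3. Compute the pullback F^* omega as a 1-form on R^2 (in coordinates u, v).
F^* omega = (u*v*(24*u - 7*v)) du + (u*v*(-7*u - 26*v)) dv

Using F^*(f dg) = (f ∘ F) d(g ∘ F), substitute each coordinate x_i by F_i(u, v) in f_i, and replace dx_i by d F_i = (∂F_i/∂u) du + (∂F_i/∂v) dv.
  For the x component: f_1(F) = -3*u*v; d F_1 = (v) du + (u) dv
  For the y component: f_2(F) = -2*u*v; d F_2 = (-6*u + 2*v) du + (2*u + 4*v) dv
  For the z component: f_3(F) = 3*u*v; d F_3 = (4*u) du + (-6*v) dv
Combining and collecting du, dv coefficients:
  coeff of du: u*v*(24*u - 7*v)
  coeff of dv: u*v*(-7*u - 26*v)
F^* omega = (u*v*(24*u - 7*v)) du + (u*v*(-7*u - 26*v)) dv.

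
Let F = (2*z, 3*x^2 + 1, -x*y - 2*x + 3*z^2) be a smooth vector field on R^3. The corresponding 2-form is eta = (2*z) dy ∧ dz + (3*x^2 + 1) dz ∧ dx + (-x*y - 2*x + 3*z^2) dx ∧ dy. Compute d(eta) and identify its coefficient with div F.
d(eta) = (6*z) dx ∧ dy ∧ dz; div F = 6*z

For a 2-form in R^3 of the form above, applying d gives a 3-form with coefficient ∂P/∂x + ∂Q/∂y + ∂R/∂z:
  ∂P/∂x = 0
  ∂Q/∂y = 0
  ∂R/∂z = 6*z
Sum = 6*z, which is exactly div F.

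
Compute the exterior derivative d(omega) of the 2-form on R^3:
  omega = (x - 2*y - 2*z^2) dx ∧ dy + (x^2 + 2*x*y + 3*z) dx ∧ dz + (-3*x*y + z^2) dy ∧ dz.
d(omega) = (-2*x - 3*y - 4*z) dx ∧ dy ∧ dz

For a 2-form omega = sum_{i<j} g_{ij} dx_i ∧ dx_j, the exterior derivative is
  d(omega) = sum_{i<j} d(g_{ij}) ∧ dx_i ∧ dx_j = sum_{i<j, k} (∂g_{ij}/∂x_k) dx_k ∧ dx_i ∧ dx_j.
Expand each term, using dx_k ∧ dx_i ∧ dx_j = sgn(permutation) dx_{(a)} ∧ dx_{(b)} ∧ dx_{(c)} with (a < b < c) sorted:
  d(x - 2*y - 2*z^2) includes (∂/∂z)(x - 2*y - 2*z^2) dz = (-4*z) dz, which multiplied by dx ∧ dy gives (-4*z) dx ∧ dy ∧ dz
  d(x^2 + 2*x*y + 3*z) includes (∂/∂y)(x^2 + 2*x*y + 3*z) dy = (2*x) dy, which multiplied by dx ∧ dz gives (-2*x) dx ∧ dy ∧ dz
  d(-3*x*y + z^2) includes (∂/∂x)(-3*x*y + z^2) dx = (-3*y) dx, which multiplied by dy ∧ dz gives (-3*y) dx ∧ dy ∧ dz
Collecting like 3-forms: d(omega) = (-2*x - 3*y - 4*z) dx ∧ dy ∧ dz.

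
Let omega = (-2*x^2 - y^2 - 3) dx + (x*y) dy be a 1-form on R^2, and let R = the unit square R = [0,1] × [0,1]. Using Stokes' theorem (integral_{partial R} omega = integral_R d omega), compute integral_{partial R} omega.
integral_(partial R) omega = 3/2

Stokes: integral_partial_R omega = integral_R d omega with d omega = (∂Q/∂x - ∂P/∂y) dx ∧ dy.
  ∂Q/∂x = y
  ∂P/∂y = -2*y
  integrand = ∂Q/∂x - ∂P/∂y = 3*y.
Integrating over R: integral_0^1 integral_0^1 (3*y) dx dy = 3/2.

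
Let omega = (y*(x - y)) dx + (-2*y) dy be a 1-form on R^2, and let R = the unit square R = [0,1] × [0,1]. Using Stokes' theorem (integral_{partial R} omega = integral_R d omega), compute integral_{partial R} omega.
integral_(partial R) omega = 1/2

Stokes: integral_partial_R omega = integral_R d omega with d omega = (∂Q/∂x - ∂P/∂y) dx ∧ dy.
  ∂Q/∂x = 0
  ∂P/∂y = x - 2*y
  integrand = ∂Q/∂x - ∂P/∂y = -x + 2*y.
Integrating over R: integral_0^1 integral_0^1 (-x + 2*y) dx dy = 1/2.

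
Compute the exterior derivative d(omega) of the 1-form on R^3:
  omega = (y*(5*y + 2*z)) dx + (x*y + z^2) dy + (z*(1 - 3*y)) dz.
d(omega) = (-9*y - 2*z) dx ∧ dy + (-2*y) dx ∧ dz + (-5*z) dy ∧ dz

For a 1-form omega = sum_i f_i dx_i, the exterior derivative is
  d(omega) = sum_{i < j} (∂f_j/∂x_i - ∂f_i/∂x_j) dx_i ∧ dx_j.
  coefficient of dx ∧ dy: ∂f_2/∂x - ∂f_1/∂y = ∂(x*y + z^2)/∂x - ∂(y*(5*y + 2*z))/∂y = -9*y - 2*z
  coefficient of dx ∧ dz: ∂f_3/∂x - ∂f_1/∂z = ∂(z*(1 - 3*y))/∂x - ∂(y*(5*y + 2*z))/∂z = -2*y
  coefficient of dy ∧ dz: ∂f_3/∂y - ∂f_2/∂z = ∂(z*(1 - 3*y))/∂y - ∂(x*y + z^2)/∂z = -5*z
Assembling: d(omega) = (-9*y - 2*z) dx ∧ dy + (-2*y) dx ∧ dz + (-5*z) dy ∧ dz.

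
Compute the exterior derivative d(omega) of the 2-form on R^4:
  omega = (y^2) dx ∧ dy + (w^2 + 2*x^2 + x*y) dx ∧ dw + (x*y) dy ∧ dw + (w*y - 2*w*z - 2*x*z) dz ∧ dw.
d(omega) = (-x + y) dx ∧ dy ∧ dw + (-2*z) dx ∧ dz ∧ dw + (w) dy ∧ dz ∧ dw

For a 2-form omega = sum_{i<j} g_{ij} dx_i ∧ dx_j, the exterior derivative is
  d(omega) = sum_{i<j} d(g_{ij}) ∧ dx_i ∧ dx_j = sum_{i<j, k} (∂g_{ij}/∂x_k) dx_k ∧ dx_i ∧ dx_j.
Expand each term, using dx_k ∧ dx_i ∧ dx_j = sgn(permutation) dx_{(a)} ∧ dx_{(b)} ∧ dx_{(c)} with (a < b < c) sorted:
  d(w^2 + 2*x^2 + x*y) includes (∂/∂y)(w^2 + 2*x^2 + x*y) dy = (x) dy, which multiplied by dx ∧ dw gives (-x) dx ∧ dy ∧ dw
  d(x*y) includes (∂/∂x)(x*y) dx = (y) dx, which multiplied by dy ∧ dw gives (y) dx ∧ dy ∧ dw
  d(w*y - 2*w*z - 2*x*z) includes (∂/∂x)(w*y - 2*w*z - 2*x*z) dx = (-2*z) dx, which multiplied by dz ∧ dw gives (-2*z) dx ∧ dz ∧ dw
  d(w*y - 2*w*z - 2*x*z) includes (∂/∂y)(w*y - 2*w*z - 2*x*z) dy = (w) dy, which multiplied by dz ∧ dw gives (w) dy ∧ dz ∧ dw
Collecting like 3-forms: d(omega) = (-x + y) dx ∧ dy ∧ dw + (-2*z) dx ∧ dz ∧ dw + (w) dy ∧ dz ∧ dw.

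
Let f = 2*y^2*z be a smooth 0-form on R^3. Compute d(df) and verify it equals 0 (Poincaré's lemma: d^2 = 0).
d(df) = 0

Step 1: df = sum_i (∂f/∂x_i) dx_i = (0) dx + (4*y*z) dy + (2*y^2) dz.
Step 2: Apply d again. Using the 1-form formula, the coefficient of dx ∧ dy in d(df) is ∂^2 f/∂x ∂y - ∂^2 f/∂y ∂x = (0) - (0) = 0 (equality of mixed partials for smooth f).
Similarly for dx ∧ dz and dy ∧ dz — all coefficients vanish. So d(df) = 0.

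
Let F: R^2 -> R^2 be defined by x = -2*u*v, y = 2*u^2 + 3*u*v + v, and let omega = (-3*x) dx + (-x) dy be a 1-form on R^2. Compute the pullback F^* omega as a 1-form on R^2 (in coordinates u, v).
F^* omega = (2*u*v*(4*u - 3*v)) du + (2*u*v*(1 - 3*u)) dv

Using F^*(f dg) = (f ∘ F) d(g ∘ F), substitute each coordinate x_i by F_i(u, v) in f_i, and replace dx_i by d F_i = (∂F_i/∂u) du + (∂F_i/∂v) dv.
  For the x component: f_1(F) = 6*u*v; d F_1 = (-2*v) du + (-2*u) dv
  For the y component: f_2(F) = 2*u*v; d F_2 = (4*u + 3*v) du + (3*u + 1) dv
Combining and collecting du, dv coefficients:
  coeff of du: 2*u*v*(4*u - 3*v)
  coeff of dv: 2*u*v*(1 - 3*u)
F^* omega = (2*u*v*(4*u - 3*v)) du + (2*u*v*(1 - 3*u)) dv.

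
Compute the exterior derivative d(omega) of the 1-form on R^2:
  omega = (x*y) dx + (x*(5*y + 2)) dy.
d(omega) = (-x + 5*y + 2) dx ∧ dy

For a 1-form omega = sum_i f_i dx_i, the exterior derivative is
  d(omega) = sum_{i < j} (∂f_j/∂x_i - ∂f_i/∂x_j) dx_i ∧ dx_j.
  coefficient of dx ∧ dy: ∂f_2/∂x - ∂f_1/∂y = ∂(x*(5*y + 2))/∂x - ∂(x*y)/∂y = -x + 5*y + 2
Assembling: d(omega) = (-x + 5*y + 2) dx ∧ dy.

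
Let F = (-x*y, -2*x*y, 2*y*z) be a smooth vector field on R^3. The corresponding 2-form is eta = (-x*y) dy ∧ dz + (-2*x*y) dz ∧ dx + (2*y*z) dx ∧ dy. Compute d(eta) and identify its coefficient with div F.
d(eta) = (-2*x + y) dx ∧ dy ∧ dz; div F = -2*x + y

For a 2-form in R^3 of the form above, applying d gives a 3-form with coefficient ∂P/∂x + ∂Q/∂y + ∂R/∂z:
  ∂P/∂x = -y
  ∂Q/∂y = -2*x
  ∂R/∂z = 2*y
Sum = -2*x + y, which is exactly div F.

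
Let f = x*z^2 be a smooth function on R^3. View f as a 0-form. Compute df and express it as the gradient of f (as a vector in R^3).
df = (z^2) dx + (0) dy + (2*x*z) dz; grad f = (z^2, 0, 2*x*z)

For a 0-form f, d f = (∂f/∂x) dx + (∂f/∂y) dy + (∂f/∂z) dz. The components of the vector representation are exactly the entries of grad f in Cartesian coordinates:
  ∂f/∂x = z^2
  ∂f/∂y = 0
  ∂f/∂z = 2*x*z.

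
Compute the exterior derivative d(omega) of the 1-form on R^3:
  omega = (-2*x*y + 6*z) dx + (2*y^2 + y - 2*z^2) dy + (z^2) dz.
d(omega) = (2*x) dx ∧ dy + (-6) dx ∧ dz + (4*z) dy ∧ dz

For a 1-form omega = sum_i f_i dx_i, the exterior derivative is
  d(omega) = sum_{i < j} (∂f_j/∂x_i - ∂f_i/∂x_j) dx_i ∧ dx_j.
  coefficient of dx ∧ dy: ∂f_2/∂x - ∂f_1/∂y = ∂(2*y^2 + y - 2*z^2)/∂x - ∂(-2*x*y + 6*z)/∂y = 2*x
  coefficient of dx ∧ dz: ∂f_3/∂x - ∂f_1/∂z = ∂(z^2)/∂x - ∂(-2*x*y + 6*z)/∂z = -6
  coefficient of dy ∧ dz: ∂f_3/∂y - ∂f_2/∂z = ∂(z^2)/∂y - ∂(2*y^2 + y - 2*z^2)/∂z = 4*z
Assembling: d(omega) = (2*x) dx ∧ dy + (-6) dx ∧ dz + (4*z) dy ∧ dz.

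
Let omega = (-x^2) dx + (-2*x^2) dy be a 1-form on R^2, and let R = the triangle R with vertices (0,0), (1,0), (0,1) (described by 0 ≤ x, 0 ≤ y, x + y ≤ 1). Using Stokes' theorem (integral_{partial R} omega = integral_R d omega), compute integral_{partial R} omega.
integral_(partial R) omega = -2/3

Stokes: integral_partial_R omega = integral_R d omega with d omega = (∂Q/∂x - ∂P/∂y) dx ∧ dy.
  ∂Q/∂x = -4*x
  ∂P/∂y = 0
  integrand = ∂Q/∂x - ∂P/∂y = -4*x.
Integrating over R: integral_0^1 integral_0^{1-x} (-4*x) dy dx = -2/3.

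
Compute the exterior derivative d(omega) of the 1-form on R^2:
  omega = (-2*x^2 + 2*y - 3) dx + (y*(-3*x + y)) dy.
d(omega) = (-3*y - 2) dx ∧ dy

For a 1-form omega = sum_i f_i dx_i, the exterior derivative is
  d(omega) = sum_{i < j} (∂f_j/∂x_i - ∂f_i/∂x_j) dx_i ∧ dx_j.
  coefficient of dx ∧ dy: ∂f_2/∂x - ∂f_1/∂y = ∂(y*(-3*x + y))/∂x - ∂(-2*x^2 + 2*y - 3)/∂y = -3*y - 2
Assembling: d(omega) = (-3*y - 2) dx ∧ dy.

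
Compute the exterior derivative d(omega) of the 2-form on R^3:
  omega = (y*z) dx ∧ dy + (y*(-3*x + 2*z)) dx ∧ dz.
d(omega) = (3*x + y - 2*z) dx ∧ dy ∧ dz

For a 2-form omega = sum_{i<j} g_{ij} dx_i ∧ dx_j, the exterior derivative is
  d(omega) = sum_{i<j} d(g_{ij}) ∧ dx_i ∧ dx_j = sum_{i<j, k} (∂g_{ij}/∂x_k) dx_k ∧ dx_i ∧ dx_j.
Expand each term, using dx_k ∧ dx_i ∧ dx_j = sgn(permutation) dx_{(a)} ∧ dx_{(b)} ∧ dx_{(c)} with (a < b < c) sorted:
  d(y*z) includes (∂/∂z)(y*z) dz = (y) dz, which multiplied by dx ∧ dy gives (y) dx ∧ dy ∧ dz
  d(y*(-3*x + 2*z)) includes (∂/∂y)(y*(-3*x + 2*z)) dy = (-3*x + 2*z) dy, which multiplied by dx ∧ dz gives (3*x - 2*z) dx ∧ dy ∧ dz
Collecting like 3-forms: d(omega) = (3*x + y - 2*z) dx ∧ dy ∧ dz.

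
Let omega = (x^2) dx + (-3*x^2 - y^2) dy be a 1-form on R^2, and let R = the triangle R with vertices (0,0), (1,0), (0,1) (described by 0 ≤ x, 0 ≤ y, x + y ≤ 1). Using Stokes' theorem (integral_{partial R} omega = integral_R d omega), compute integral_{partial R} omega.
integral_(partial R) omega = -1

Stokes: integral_partial_R omega = integral_R d omega with d omega = (∂Q/∂x - ∂P/∂y) dx ∧ dy.
  ∂Q/∂x = -6*x
  ∂P/∂y = 0
  integrand = ∂Q/∂x - ∂P/∂y = -6*x.
Integrating over R: integral_0^1 integral_0^{1-x} (-6*x) dy dx = -1.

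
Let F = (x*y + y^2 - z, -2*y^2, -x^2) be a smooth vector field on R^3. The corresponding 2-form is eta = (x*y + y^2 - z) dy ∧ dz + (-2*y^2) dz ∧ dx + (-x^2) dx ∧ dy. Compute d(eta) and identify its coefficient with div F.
d(eta) = (-3*y) dx ∧ dy ∧ dz; div F = -3*y

For a 2-form in R^3 of the form above, applying d gives a 3-form with coefficient ∂P/∂x + ∂Q/∂y + ∂R/∂z:
  ∂P/∂x = y
  ∂Q/∂y = -4*y
  ∂R/∂z = 0
Sum = -3*y, which is exactly div F.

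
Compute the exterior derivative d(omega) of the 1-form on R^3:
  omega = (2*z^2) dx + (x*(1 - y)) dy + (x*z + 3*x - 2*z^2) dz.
d(omega) = (1 - y) dx ∧ dy + (3 - 3*z) dx ∧ dz

For a 1-form omega = sum_i f_i dx_i, the exterior derivative is
  d(omega) = sum_{i < j} (∂f_j/∂x_i - ∂f_i/∂x_j) dx_i ∧ dx_j.
  coefficient of dx ∧ dy: ∂f_2/∂x - ∂f_1/∂y = ∂(x*(1 - y))/∂x - ∂(2*z^2)/∂y = 1 - y
  coefficient of dx ∧ dz: ∂f_3/∂x - ∂f_1/∂z = ∂(x*z + 3*x - 2*z^2)/∂x - ∂(2*z^2)/∂z = 3 - 3*z
Assembling: d(omega) = (1 - y) dx ∧ dy + (3 - 3*z) dx ∧ dz.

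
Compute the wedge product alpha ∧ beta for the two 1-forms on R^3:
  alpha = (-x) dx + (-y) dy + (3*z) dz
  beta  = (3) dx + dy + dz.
alpha ∧ beta = (-x + 3*y) dx ∧ dy + (-x - 9*z) dx ∧ dz + (-y - 3*z) dy ∧ dz

Distribute the wedge, using dx_i ∧ dx_j = -dx_j ∧ dx_i and dx_i ∧ dx_i = 0. For each pair (i, j) with i < j, the coefficient of dx_i ∧ dx_j in alpha ∧ beta is (alpha_i * beta_j - alpha_j * beta_i). Collecting: alpha ∧ beta = (-x + 3*y) dx ∧ dy + (-x - 9*z) dx ∧ dz + (-y - 3*z) dy ∧ dz.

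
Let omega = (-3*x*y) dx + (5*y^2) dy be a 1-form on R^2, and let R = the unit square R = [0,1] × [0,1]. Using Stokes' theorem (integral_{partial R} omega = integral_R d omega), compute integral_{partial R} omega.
integral_(partial R) omega = 3/2

Stokes: integral_partial_R omega = integral_R d omega with d omega = (∂Q/∂x - ∂P/∂y) dx ∧ dy.
  ∂Q/∂x = 0
  ∂P/∂y = -3*x
  integrand = ∂Q/∂x - ∂P/∂y = 3*x.
Integrating over R: integral_0^1 integral_0^1 (3*x) dx dy = 3/2.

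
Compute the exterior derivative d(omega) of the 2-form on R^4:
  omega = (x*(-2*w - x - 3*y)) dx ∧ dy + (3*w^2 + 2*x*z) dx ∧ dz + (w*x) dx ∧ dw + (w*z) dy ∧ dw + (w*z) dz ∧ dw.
d(omega) = (-2*x) dx ∧ dy ∧ dw + (6*w) dx ∧ dz ∧ dw + (-w) dy ∧ dz ∧ dw

For a 2-form omega = sum_{i<j} g_{ij} dx_i ∧ dx_j, the exterior derivative is
  d(omega) = sum_{i<j} d(g_{ij}) ∧ dx_i ∧ dx_j = sum_{i<j, k} (∂g_{ij}/∂x_k) dx_k ∧ dx_i ∧ dx_j.
Expand each term, using dx_k ∧ dx_i ∧ dx_j = sgn(permutation) dx_{(a)} ∧ dx_{(b)} ∧ dx_{(c)} with (a < b < c) sorted:
  d(x*(-2*w - x - 3*y)) includes (∂/∂w)(x*(-2*w - x - 3*y)) dw = (-2*x) dw, which multiplied by dx ∧ dy gives (-2*x) dx ∧ dy ∧ dw
  d(3*w^2 + 2*x*z) includes (∂/∂w)(3*w^2 + 2*x*z) dw = (6*w) dw, which multiplied by dx ∧ dz gives (6*w) dx ∧ dz ∧ dw
  d(w*z) includes (∂/∂z)(w*z) dz = (w) dz, which multiplied by dy ∧ dw gives (-w) dy ∧ dz ∧ dw
Collecting like 3-forms: d(omega) = (-2*x) dx ∧ dy ∧ dw + (6*w) dx ∧ dz ∧ dw + (-w) dy ∧ dz ∧ dw.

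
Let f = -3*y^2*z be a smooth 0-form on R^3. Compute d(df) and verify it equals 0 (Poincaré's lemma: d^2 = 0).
d(df) = 0

Step 1: df = sum_i (∂f/∂x_i) dx_i = (0) dx + (-6*y*z) dy + (-3*y^2) dz.
Step 2: Apply d again. Using the 1-form formula, the coefficient of dx ∧ dy in d(df) is ∂^2 f/∂x ∂y - ∂^2 f/∂y ∂x = (0) - (0) = 0 (equality of mixed partials for smooth f).
Similarly for dx ∧ dz and dy ∧ dz — all coefficients vanish. So d(df) = 0.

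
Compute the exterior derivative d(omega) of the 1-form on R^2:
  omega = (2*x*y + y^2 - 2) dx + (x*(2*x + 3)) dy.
d(omega) = (2*x - 2*y + 3) dx ∧ dy

For a 1-form omega = sum_i f_i dx_i, the exterior derivative is
  d(omega) = sum_{i < j} (∂f_j/∂x_i - ∂f_i/∂x_j) dx_i ∧ dx_j.
  coefficient of dx ∧ dy: ∂f_2/∂x - ∂f_1/∂y = ∂(x*(2*x + 3))/∂x - ∂(2*x*y + y^2 - 2)/∂y = 2*x - 2*y + 3
Assembling: d(omega) = (2*x - 2*y + 3) dx ∧ dy.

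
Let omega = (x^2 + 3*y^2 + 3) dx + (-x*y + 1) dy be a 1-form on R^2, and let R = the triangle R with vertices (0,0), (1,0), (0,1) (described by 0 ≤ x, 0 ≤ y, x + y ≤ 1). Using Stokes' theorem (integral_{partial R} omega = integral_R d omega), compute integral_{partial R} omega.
integral_(partial R) omega = -7/6

Stokes: integral_partial_R omega = integral_R d omega with d omega = (∂Q/∂x - ∂P/∂y) dx ∧ dy.
  ∂Q/∂x = -y
  ∂P/∂y = 6*y
  integrand = ∂Q/∂x - ∂P/∂y = -7*y.
Integrating over R: integral_0^1 integral_0^{1-x} (-7*y) dy dx = -7/6.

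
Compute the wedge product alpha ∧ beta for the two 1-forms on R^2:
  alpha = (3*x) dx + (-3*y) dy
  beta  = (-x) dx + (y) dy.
alpha ∧ beta = 0

Distribute the wedge, using dx_i ∧ dx_j = -dx_j ∧ dx_i and dx_i ∧ dx_i = 0. For each pair (i, j) with i < j, the coefficient of dx_i ∧ dx_j in alpha ∧ beta is (alpha_i * beta_j - alpha_j * beta_i). Collecting: alpha ∧ beta = 0.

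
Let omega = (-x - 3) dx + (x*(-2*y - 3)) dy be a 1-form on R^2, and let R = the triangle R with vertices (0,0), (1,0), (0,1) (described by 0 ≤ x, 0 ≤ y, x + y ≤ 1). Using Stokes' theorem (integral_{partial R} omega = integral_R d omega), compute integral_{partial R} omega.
integral_(partial R) omega = -11/6

Stokes: integral_partial_R omega = integral_R d omega with d omega = (∂Q/∂x - ∂P/∂y) dx ∧ dy.
  ∂Q/∂x = -2*y - 3
  ∂P/∂y = 0
  integrand = ∂Q/∂x - ∂P/∂y = -2*y - 3.
Integrating over R: integral_0^1 integral_0^{1-x} (-2*y - 3) dy dx = -11/6.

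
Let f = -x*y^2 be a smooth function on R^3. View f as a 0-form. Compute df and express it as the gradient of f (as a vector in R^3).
df = (-y^2) dx + (-2*x*y) dy + (0) dz; grad f = (-y^2, -2*x*y, 0)

For a 0-form f, d f = (∂f/∂x) dx + (∂f/∂y) dy + (∂f/∂z) dz. The components of the vector representation are exactly the entries of grad f in Cartesian coordinates:
  ∂f/∂x = -y^2
  ∂f/∂y = -2*x*y
  ∂f/∂z = 0.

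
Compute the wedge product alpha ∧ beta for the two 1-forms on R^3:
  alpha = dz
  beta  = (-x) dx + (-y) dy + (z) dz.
alpha ∧ beta = (x) dx ∧ dz + (y) dy ∧ dz

Distribute the wedge, using dx_i ∧ dx_j = -dx_j ∧ dx_i and dx_i ∧ dx_i = 0. For each pair (i, j) with i < j, the coefficient of dx_i ∧ dx_j in alpha ∧ beta is (alpha_i * beta_j - alpha_j * beta_i). Collecting: alpha ∧ beta = (x) dx ∧ dz + (y) dy ∧ dz.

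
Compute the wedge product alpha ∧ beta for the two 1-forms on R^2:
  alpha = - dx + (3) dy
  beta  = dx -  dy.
alpha ∧ beta = (-2) dx ∧ dy

Distribute the wedge, using dx_i ∧ dx_j = -dx_j ∧ dx_i and dx_i ∧ dx_i = 0. For each pair (i, j) with i < j, the coefficient of dx_i ∧ dx_j in alpha ∧ beta is (alpha_i * beta_j - alpha_j * beta_i). Collecting: alpha ∧ beta = (-2) dx ∧ dy.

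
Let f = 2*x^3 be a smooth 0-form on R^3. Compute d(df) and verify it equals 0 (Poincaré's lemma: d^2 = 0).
d(df) = 0

Step 1: df = sum_i (∂f/∂x_i) dx_i = (6*x^2) dx + (0) dy + (0) dz.
Step 2: Apply d again. Using the 1-form formula, the coefficient of dx ∧ dy in d(df) is ∂^2 f/∂x ∂y - ∂^2 f/∂y ∂x = (0) - (0) = 0 (equality of mixed partials for smooth f).
Similarly for dx ∧ dz and dy ∧ dz — all coefficients vanish. So d(df) = 0.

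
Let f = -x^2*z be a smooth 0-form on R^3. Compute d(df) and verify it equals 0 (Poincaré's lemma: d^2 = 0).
d(df) = 0

Step 1: df = sum_i (∂f/∂x_i) dx_i = (-2*x*z) dx + (0) dy + (-x^2) dz.
Step 2: Apply d again. Using the 1-form formula, the coefficient of dx ∧ dy in d(df) is ∂^2 f/∂x ∂y - ∂^2 f/∂y ∂x = (0) - (0) = 0 (equality of mixed partials for smooth f).
Similarly for dx ∧ dz and dy ∧ dz — all coefficients vanish. So d(df) = 0.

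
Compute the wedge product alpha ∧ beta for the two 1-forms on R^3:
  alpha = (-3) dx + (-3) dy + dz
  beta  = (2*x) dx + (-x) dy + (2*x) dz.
alpha ∧ beta = (9*x) dx ∧ dy + (-8*x) dx ∧ dz + (-5*x) dy ∧ dz

Distribute the wedge, using dx_i ∧ dx_j = -dx_j ∧ dx_i and dx_i ∧ dx_i = 0. For each pair (i, j) with i < j, the coefficient of dx_i ∧ dx_j in alpha ∧ beta is (alpha_i * beta_j - alpha_j * beta_i). Collecting: alpha ∧ beta = (9*x) dx ∧ dy + (-8*x) dx ∧ dz + (-5*x) dy ∧ dz.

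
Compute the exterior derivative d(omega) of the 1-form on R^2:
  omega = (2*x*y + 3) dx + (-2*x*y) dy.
d(omega) = (-2*x - 2*y) dx ∧ dy

For a 1-form omega = sum_i f_i dx_i, the exterior derivative is
  d(omega) = sum_{i < j} (∂f_j/∂x_i - ∂f_i/∂x_j) dx_i ∧ dx_j.
  coefficient of dx ∧ dy: ∂f_2/∂x - ∂f_1/∂y = ∂(-2*x*y)/∂x - ∂(2*x*y + 3)/∂y = -2*x - 2*y
Assembling: d(omega) = (-2*x - 2*y) dx ∧ dy.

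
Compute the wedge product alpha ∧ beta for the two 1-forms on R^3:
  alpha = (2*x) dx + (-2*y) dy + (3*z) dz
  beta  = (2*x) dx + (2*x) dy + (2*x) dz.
alpha ∧ beta = (4*x*(x + y)) dx ∧ dy + (2*x*(2*x - 3*z)) dx ∧ dz + (-2*x*(2*y + 3*z)) dy ∧ dz

Distribute the wedge, using dx_i ∧ dx_j = -dx_j ∧ dx_i and dx_i ∧ dx_i = 0. For each pair (i, j) with i < j, the coefficient of dx_i ∧ dx_j in alpha ∧ beta is (alpha_i * beta_j - alpha_j * beta_i). Collecting: alpha ∧ beta = (4*x*(x + y)) dx ∧ dy + (2*x*(2*x - 3*z)) dx ∧ dz + (-2*x*(2*y + 3*z)) dy ∧ dz.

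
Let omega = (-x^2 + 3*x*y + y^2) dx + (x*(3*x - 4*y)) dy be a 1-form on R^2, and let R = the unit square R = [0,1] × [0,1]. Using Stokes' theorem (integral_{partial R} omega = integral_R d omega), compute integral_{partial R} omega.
integral_(partial R) omega = -3/2

Stokes: integral_partial_R omega = integral_R d omega with d omega = (∂Q/∂x - ∂P/∂y) dx ∧ dy.
  ∂Q/∂x = 6*x - 4*y
  ∂P/∂y = 3*x + 2*y
  integrand = ∂Q/∂x - ∂P/∂y = 3*x - 6*y.
Integrating over R: integral_0^1 integral_0^1 (3*x - 6*y) dx dy = -3/2.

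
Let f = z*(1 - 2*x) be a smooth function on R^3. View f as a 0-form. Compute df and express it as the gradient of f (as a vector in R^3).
df = (-2*z) dx + (0) dy + (1 - 2*x) dz; grad f = (-2*z, 0, 1 - 2*x)

For a 0-form f, d f = (∂f/∂x) dx + (∂f/∂y) dy + (∂f/∂z) dz. The components of the vector representation are exactly the entries of grad f in Cartesian coordinates:
  ∂f/∂x = -2*z
  ∂f/∂y = 0
  ∂f/∂z = 1 - 2*x.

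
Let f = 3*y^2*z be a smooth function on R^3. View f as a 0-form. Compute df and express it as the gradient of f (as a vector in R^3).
df = (0) dx + (6*y*z) dy + (3*y^2) dz; grad f = (0, 6*y*z, 3*y^2)

For a 0-form f, d f = (∂f/∂x) dx + (∂f/∂y) dy + (∂f/∂z) dz. The components of the vector representation are exactly the entries of grad f in Cartesian coordinates:
  ∂f/∂x = 0
  ∂f/∂y = 6*y*z
  ∂f/∂z = 3*y^2.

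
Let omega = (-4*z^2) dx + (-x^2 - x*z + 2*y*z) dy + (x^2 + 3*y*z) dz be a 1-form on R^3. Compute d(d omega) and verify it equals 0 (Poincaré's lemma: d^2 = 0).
d(d omega) = 0

Step 1: d omega = sum_{i<j} (∂f_j/∂x_i - ∂f_i/∂x_j) dx_i ∧ dx_j:
  coeff of dx ∧ dy: -2*x - z
  coeff of dx ∧ dz: 2*x + 8*z
  coeff of dy ∧ dz: x - 2*y + 3*z
Step 2: Apply d again to each 2-form coefficient. The only possible 3-form in R^3 is dx ∧ dy ∧ dz, with coefficient
  ∂(coeff of dy∧dz)/∂x - ∂(coeff of dx∧dz)/∂y + ∂(coeff of dx∧dy)/∂z
  = ∂/∂x (x - 2*y + 3*z) - ∂/∂y (2*x + 8*z) + ∂/∂z (-2*x - z).
Each of these terms simplifies to sums of mixed partials that cancel in pairs. The result is 0 (by equality of mixed partials for smooth functions — Schwarz / Clairaut).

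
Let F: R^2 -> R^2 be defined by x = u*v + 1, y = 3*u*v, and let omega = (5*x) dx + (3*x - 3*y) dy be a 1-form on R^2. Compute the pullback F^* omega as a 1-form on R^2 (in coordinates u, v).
F^* omega = (v*(-13*u*v + 14)) du + (u*(-13*u*v + 14)) dv

Using F^*(f dg) = (f ∘ F) d(g ∘ F), substitute each coordinate x_i by F_i(u, v) in f_i, and replace dx_i by d F_i = (∂F_i/∂u) du + (∂F_i/∂v) dv.
  For the x component: f_1(F) = 5*u*v + 5; d F_1 = (v) du + (u) dv
  For the y component: f_2(F) = -6*u*v + 3; d F_2 = (3*v) du + (3*u) dv
Combining and collecting du, dv coefficients:
  coeff of du: v*(-13*u*v + 14)
  coeff of dv: u*(-13*u*v + 14)
F^* omega = (v*(-13*u*v + 14)) du + (u*(-13*u*v + 14)) dv.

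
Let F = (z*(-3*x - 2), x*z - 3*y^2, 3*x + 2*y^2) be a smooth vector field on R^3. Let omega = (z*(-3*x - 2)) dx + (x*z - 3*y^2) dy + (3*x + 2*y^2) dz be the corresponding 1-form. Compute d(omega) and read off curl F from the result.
d(omega) = (-x + 4*y) dy ∧ dz + (-3*x - 5) dz ∧ dx + (z) dx ∧ dy; curl F = (-x + 4*y, -3*x - 5, z)

d omega = sum_{i<j} (∂f_j/∂x_i - ∂f_i/∂x_j) dx_i ∧ dx_j. Under the identification (dy ∧ dz, dz ∧ dx, dx ∧ dy) ↔ (e_x, e_y, e_z), the coefficients are exactly the components of curl F. Compute:
  ∂R/∂y - ∂Q/∂z = (4*y) - (x) = -x + 4*y
  ∂P/∂z - ∂R/∂x = (-3*x - 2) - (3) = -3*x - 5
  ∂Q/∂x - ∂P/∂y = (z) - (0) = z.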